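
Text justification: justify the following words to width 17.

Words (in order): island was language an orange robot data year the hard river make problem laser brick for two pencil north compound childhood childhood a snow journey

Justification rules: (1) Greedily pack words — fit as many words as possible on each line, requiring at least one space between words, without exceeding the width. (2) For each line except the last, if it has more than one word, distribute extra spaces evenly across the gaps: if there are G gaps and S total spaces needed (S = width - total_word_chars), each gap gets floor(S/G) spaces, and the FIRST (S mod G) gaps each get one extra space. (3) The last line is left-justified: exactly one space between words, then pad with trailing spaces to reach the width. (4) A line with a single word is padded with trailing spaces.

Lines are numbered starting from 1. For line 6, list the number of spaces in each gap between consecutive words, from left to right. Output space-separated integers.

Line 1: ['island', 'was'] (min_width=10, slack=7)
Line 2: ['language', 'an'] (min_width=11, slack=6)
Line 3: ['orange', 'robot', 'data'] (min_width=17, slack=0)
Line 4: ['year', 'the', 'hard'] (min_width=13, slack=4)
Line 5: ['river', 'make'] (min_width=10, slack=7)
Line 6: ['problem', 'laser'] (min_width=13, slack=4)
Line 7: ['brick', 'for', 'two'] (min_width=13, slack=4)
Line 8: ['pencil', 'north'] (min_width=12, slack=5)
Line 9: ['compound'] (min_width=8, slack=9)
Line 10: ['childhood'] (min_width=9, slack=8)
Line 11: ['childhood', 'a', 'snow'] (min_width=16, slack=1)
Line 12: ['journey'] (min_width=7, slack=10)

Answer: 5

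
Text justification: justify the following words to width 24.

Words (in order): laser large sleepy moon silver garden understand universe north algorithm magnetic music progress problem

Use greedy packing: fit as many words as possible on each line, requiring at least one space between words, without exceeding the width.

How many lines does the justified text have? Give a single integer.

Line 1: ['laser', 'large', 'sleepy', 'moon'] (min_width=23, slack=1)
Line 2: ['silver', 'garden', 'understand'] (min_width=24, slack=0)
Line 3: ['universe', 'north', 'algorithm'] (min_width=24, slack=0)
Line 4: ['magnetic', 'music', 'progress'] (min_width=23, slack=1)
Line 5: ['problem'] (min_width=7, slack=17)
Total lines: 5

Answer: 5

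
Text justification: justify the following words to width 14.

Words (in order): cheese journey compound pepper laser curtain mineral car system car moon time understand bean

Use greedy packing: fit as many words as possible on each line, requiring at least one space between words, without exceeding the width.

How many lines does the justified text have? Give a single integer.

Line 1: ['cheese', 'journey'] (min_width=14, slack=0)
Line 2: ['compound'] (min_width=8, slack=6)
Line 3: ['pepper', 'laser'] (min_width=12, slack=2)
Line 4: ['curtain'] (min_width=7, slack=7)
Line 5: ['mineral', 'car'] (min_width=11, slack=3)
Line 6: ['system', 'car'] (min_width=10, slack=4)
Line 7: ['moon', 'time'] (min_width=9, slack=5)
Line 8: ['understand'] (min_width=10, slack=4)
Line 9: ['bean'] (min_width=4, slack=10)
Total lines: 9

Answer: 9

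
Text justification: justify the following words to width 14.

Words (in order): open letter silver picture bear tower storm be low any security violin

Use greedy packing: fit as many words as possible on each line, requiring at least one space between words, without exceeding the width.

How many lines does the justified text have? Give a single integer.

Answer: 6

Derivation:
Line 1: ['open', 'letter'] (min_width=11, slack=3)
Line 2: ['silver', 'picture'] (min_width=14, slack=0)
Line 3: ['bear', 'tower'] (min_width=10, slack=4)
Line 4: ['storm', 'be', 'low'] (min_width=12, slack=2)
Line 5: ['any', 'security'] (min_width=12, slack=2)
Line 6: ['violin'] (min_width=6, slack=8)
Total lines: 6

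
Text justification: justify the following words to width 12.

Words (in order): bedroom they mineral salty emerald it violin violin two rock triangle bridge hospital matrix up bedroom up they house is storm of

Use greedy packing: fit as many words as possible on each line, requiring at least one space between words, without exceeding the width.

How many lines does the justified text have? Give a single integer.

Answer: 14

Derivation:
Line 1: ['bedroom', 'they'] (min_width=12, slack=0)
Line 2: ['mineral'] (min_width=7, slack=5)
Line 3: ['salty'] (min_width=5, slack=7)
Line 4: ['emerald', 'it'] (min_width=10, slack=2)
Line 5: ['violin'] (min_width=6, slack=6)
Line 6: ['violin', 'two'] (min_width=10, slack=2)
Line 7: ['rock'] (min_width=4, slack=8)
Line 8: ['triangle'] (min_width=8, slack=4)
Line 9: ['bridge'] (min_width=6, slack=6)
Line 10: ['hospital'] (min_width=8, slack=4)
Line 11: ['matrix', 'up'] (min_width=9, slack=3)
Line 12: ['bedroom', 'up'] (min_width=10, slack=2)
Line 13: ['they', 'house'] (min_width=10, slack=2)
Line 14: ['is', 'storm', 'of'] (min_width=11, slack=1)
Total lines: 14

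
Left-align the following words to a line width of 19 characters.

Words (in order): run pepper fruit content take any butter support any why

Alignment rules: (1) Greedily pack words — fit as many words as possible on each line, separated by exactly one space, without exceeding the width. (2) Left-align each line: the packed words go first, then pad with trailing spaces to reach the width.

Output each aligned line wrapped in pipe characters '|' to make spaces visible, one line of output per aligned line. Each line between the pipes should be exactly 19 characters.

Line 1: ['run', 'pepper', 'fruit'] (min_width=16, slack=3)
Line 2: ['content', 'take', 'any'] (min_width=16, slack=3)
Line 3: ['butter', 'support', 'any'] (min_width=18, slack=1)
Line 4: ['why'] (min_width=3, slack=16)

Answer: |run pepper fruit   |
|content take any   |
|butter support any |
|why                |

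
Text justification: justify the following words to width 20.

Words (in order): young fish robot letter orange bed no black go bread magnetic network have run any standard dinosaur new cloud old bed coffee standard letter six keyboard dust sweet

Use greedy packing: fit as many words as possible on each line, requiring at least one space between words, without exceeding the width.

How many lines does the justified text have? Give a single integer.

Answer: 10

Derivation:
Line 1: ['young', 'fish', 'robot'] (min_width=16, slack=4)
Line 2: ['letter', 'orange', 'bed', 'no'] (min_width=20, slack=0)
Line 3: ['black', 'go', 'bread'] (min_width=14, slack=6)
Line 4: ['magnetic', 'network'] (min_width=16, slack=4)
Line 5: ['have', 'run', 'any'] (min_width=12, slack=8)
Line 6: ['standard', 'dinosaur'] (min_width=17, slack=3)
Line 7: ['new', 'cloud', 'old', 'bed'] (min_width=17, slack=3)
Line 8: ['coffee', 'standard'] (min_width=15, slack=5)
Line 9: ['letter', 'six', 'keyboard'] (min_width=19, slack=1)
Line 10: ['dust', 'sweet'] (min_width=10, slack=10)
Total lines: 10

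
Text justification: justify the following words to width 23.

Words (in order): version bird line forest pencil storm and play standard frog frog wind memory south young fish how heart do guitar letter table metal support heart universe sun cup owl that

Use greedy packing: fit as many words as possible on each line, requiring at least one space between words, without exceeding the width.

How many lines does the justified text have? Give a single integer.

Answer: 9

Derivation:
Line 1: ['version', 'bird', 'line'] (min_width=17, slack=6)
Line 2: ['forest', 'pencil', 'storm', 'and'] (min_width=23, slack=0)
Line 3: ['play', 'standard', 'frog', 'frog'] (min_width=23, slack=0)
Line 4: ['wind', 'memory', 'south', 'young'] (min_width=23, slack=0)
Line 5: ['fish', 'how', 'heart', 'do'] (min_width=17, slack=6)
Line 6: ['guitar', 'letter', 'table'] (min_width=19, slack=4)
Line 7: ['metal', 'support', 'heart'] (min_width=19, slack=4)
Line 8: ['universe', 'sun', 'cup', 'owl'] (min_width=20, slack=3)
Line 9: ['that'] (min_width=4, slack=19)
Total lines: 9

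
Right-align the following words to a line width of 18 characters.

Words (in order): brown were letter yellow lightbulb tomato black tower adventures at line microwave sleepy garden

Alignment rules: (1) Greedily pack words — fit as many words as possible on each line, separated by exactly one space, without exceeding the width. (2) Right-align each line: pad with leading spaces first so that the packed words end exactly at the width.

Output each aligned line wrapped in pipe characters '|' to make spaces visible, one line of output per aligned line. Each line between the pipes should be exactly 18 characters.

Answer: | brown were letter|
|  yellow lightbulb|
|tomato black tower|
|adventures at line|
|  microwave sleepy|
|            garden|

Derivation:
Line 1: ['brown', 'were', 'letter'] (min_width=17, slack=1)
Line 2: ['yellow', 'lightbulb'] (min_width=16, slack=2)
Line 3: ['tomato', 'black', 'tower'] (min_width=18, slack=0)
Line 4: ['adventures', 'at', 'line'] (min_width=18, slack=0)
Line 5: ['microwave', 'sleepy'] (min_width=16, slack=2)
Line 6: ['garden'] (min_width=6, slack=12)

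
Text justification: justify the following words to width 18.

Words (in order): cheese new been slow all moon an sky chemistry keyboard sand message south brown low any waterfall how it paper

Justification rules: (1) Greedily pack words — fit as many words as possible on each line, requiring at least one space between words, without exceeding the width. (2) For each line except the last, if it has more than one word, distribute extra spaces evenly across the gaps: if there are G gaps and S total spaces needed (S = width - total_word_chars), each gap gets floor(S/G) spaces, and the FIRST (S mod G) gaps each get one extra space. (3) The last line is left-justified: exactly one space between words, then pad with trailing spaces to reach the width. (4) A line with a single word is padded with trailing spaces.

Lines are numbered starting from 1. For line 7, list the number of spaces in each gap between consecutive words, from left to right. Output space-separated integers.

Line 1: ['cheese', 'new', 'been'] (min_width=15, slack=3)
Line 2: ['slow', 'all', 'moon', 'an'] (min_width=16, slack=2)
Line 3: ['sky', 'chemistry'] (min_width=13, slack=5)
Line 4: ['keyboard', 'sand'] (min_width=13, slack=5)
Line 5: ['message', 'south'] (min_width=13, slack=5)
Line 6: ['brown', 'low', 'any'] (min_width=13, slack=5)
Line 7: ['waterfall', 'how', 'it'] (min_width=16, slack=2)
Line 8: ['paper'] (min_width=5, slack=13)

Answer: 2 2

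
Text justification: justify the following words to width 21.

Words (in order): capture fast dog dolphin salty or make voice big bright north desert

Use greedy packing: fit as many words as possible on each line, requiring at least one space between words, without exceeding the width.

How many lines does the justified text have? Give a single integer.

Answer: 4

Derivation:
Line 1: ['capture', 'fast', 'dog'] (min_width=16, slack=5)
Line 2: ['dolphin', 'salty', 'or', 'make'] (min_width=21, slack=0)
Line 3: ['voice', 'big', 'bright'] (min_width=16, slack=5)
Line 4: ['north', 'desert'] (min_width=12, slack=9)
Total lines: 4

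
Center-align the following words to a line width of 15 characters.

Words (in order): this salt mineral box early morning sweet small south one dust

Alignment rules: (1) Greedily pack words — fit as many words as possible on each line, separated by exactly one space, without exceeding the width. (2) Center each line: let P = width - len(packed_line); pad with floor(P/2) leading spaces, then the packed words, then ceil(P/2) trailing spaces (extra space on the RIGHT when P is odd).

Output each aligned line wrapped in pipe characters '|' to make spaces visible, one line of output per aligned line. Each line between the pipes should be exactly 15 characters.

Answer: |   this salt   |
|  mineral box  |
| early morning |
|  sweet small  |
|south one dust |

Derivation:
Line 1: ['this', 'salt'] (min_width=9, slack=6)
Line 2: ['mineral', 'box'] (min_width=11, slack=4)
Line 3: ['early', 'morning'] (min_width=13, slack=2)
Line 4: ['sweet', 'small'] (min_width=11, slack=4)
Line 5: ['south', 'one', 'dust'] (min_width=14, slack=1)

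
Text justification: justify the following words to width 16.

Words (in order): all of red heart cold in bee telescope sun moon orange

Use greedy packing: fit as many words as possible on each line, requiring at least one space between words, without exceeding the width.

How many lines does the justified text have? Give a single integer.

Line 1: ['all', 'of', 'red', 'heart'] (min_width=16, slack=0)
Line 2: ['cold', 'in', 'bee'] (min_width=11, slack=5)
Line 3: ['telescope', 'sun'] (min_width=13, slack=3)
Line 4: ['moon', 'orange'] (min_width=11, slack=5)
Total lines: 4

Answer: 4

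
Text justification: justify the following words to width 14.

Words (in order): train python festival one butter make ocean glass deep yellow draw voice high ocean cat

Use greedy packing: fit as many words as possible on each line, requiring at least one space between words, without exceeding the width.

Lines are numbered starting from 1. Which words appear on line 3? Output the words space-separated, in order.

Line 1: ['train', 'python'] (min_width=12, slack=2)
Line 2: ['festival', 'one'] (min_width=12, slack=2)
Line 3: ['butter', 'make'] (min_width=11, slack=3)
Line 4: ['ocean', 'glass'] (min_width=11, slack=3)
Line 5: ['deep', 'yellow'] (min_width=11, slack=3)
Line 6: ['draw', 'voice'] (min_width=10, slack=4)
Line 7: ['high', 'ocean', 'cat'] (min_width=14, slack=0)

Answer: butter make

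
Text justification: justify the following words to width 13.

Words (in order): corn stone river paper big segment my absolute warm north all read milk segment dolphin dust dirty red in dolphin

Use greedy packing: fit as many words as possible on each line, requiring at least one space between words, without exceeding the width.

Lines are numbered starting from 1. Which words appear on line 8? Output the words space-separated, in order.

Line 1: ['corn', 'stone'] (min_width=10, slack=3)
Line 2: ['river', 'paper'] (min_width=11, slack=2)
Line 3: ['big', 'segment'] (min_width=11, slack=2)
Line 4: ['my', 'absolute'] (min_width=11, slack=2)
Line 5: ['warm', 'north'] (min_width=10, slack=3)
Line 6: ['all', 'read', 'milk'] (min_width=13, slack=0)
Line 7: ['segment'] (min_width=7, slack=6)
Line 8: ['dolphin', 'dust'] (min_width=12, slack=1)
Line 9: ['dirty', 'red', 'in'] (min_width=12, slack=1)
Line 10: ['dolphin'] (min_width=7, slack=6)

Answer: dolphin dust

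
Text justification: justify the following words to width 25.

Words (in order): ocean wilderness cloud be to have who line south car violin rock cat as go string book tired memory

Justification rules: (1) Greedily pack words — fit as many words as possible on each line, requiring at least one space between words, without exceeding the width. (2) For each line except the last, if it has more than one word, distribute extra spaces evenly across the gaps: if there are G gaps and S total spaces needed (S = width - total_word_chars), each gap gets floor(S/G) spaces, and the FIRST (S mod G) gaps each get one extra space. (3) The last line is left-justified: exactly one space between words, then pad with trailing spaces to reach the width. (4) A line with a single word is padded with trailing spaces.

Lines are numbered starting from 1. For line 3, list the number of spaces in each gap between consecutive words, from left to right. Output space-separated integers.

Answer: 1 1 1 1 1

Derivation:
Line 1: ['ocean', 'wilderness', 'cloud', 'be'] (min_width=25, slack=0)
Line 2: ['to', 'have', 'who', 'line', 'south'] (min_width=22, slack=3)
Line 3: ['car', 'violin', 'rock', 'cat', 'as', 'go'] (min_width=25, slack=0)
Line 4: ['string', 'book', 'tired', 'memory'] (min_width=24, slack=1)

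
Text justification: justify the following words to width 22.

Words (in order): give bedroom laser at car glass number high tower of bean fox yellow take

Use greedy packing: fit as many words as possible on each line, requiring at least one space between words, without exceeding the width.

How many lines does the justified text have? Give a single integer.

Answer: 4

Derivation:
Line 1: ['give', 'bedroom', 'laser', 'at'] (min_width=21, slack=1)
Line 2: ['car', 'glass', 'number', 'high'] (min_width=21, slack=1)
Line 3: ['tower', 'of', 'bean', 'fox'] (min_width=17, slack=5)
Line 4: ['yellow', 'take'] (min_width=11, slack=11)
Total lines: 4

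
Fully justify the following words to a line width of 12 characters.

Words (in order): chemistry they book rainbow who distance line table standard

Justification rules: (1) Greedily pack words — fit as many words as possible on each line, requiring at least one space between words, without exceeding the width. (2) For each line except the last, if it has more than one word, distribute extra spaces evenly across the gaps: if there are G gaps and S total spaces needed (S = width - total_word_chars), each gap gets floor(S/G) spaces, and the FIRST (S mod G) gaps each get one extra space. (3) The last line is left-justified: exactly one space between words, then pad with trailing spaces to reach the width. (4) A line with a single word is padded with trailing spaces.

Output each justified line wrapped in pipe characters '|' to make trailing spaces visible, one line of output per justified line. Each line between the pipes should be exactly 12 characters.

Answer: |chemistry   |
|they    book|
|rainbow  who|
|distance    |
|line   table|
|standard    |

Derivation:
Line 1: ['chemistry'] (min_width=9, slack=3)
Line 2: ['they', 'book'] (min_width=9, slack=3)
Line 3: ['rainbow', 'who'] (min_width=11, slack=1)
Line 4: ['distance'] (min_width=8, slack=4)
Line 5: ['line', 'table'] (min_width=10, slack=2)
Line 6: ['standard'] (min_width=8, slack=4)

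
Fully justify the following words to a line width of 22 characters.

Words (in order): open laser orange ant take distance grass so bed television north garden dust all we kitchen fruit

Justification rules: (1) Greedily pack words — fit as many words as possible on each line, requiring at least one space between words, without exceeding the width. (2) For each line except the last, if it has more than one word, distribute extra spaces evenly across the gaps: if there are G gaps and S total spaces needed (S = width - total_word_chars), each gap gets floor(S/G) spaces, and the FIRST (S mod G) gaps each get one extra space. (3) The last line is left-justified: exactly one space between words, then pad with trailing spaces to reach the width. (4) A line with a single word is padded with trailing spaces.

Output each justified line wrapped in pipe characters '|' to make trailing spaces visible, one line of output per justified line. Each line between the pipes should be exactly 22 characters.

Answer: |open  laser orange ant|
|take distance grass so|
|bed  television  north|
|garden   dust  all  we|
|kitchen fruit         |

Derivation:
Line 1: ['open', 'laser', 'orange', 'ant'] (min_width=21, slack=1)
Line 2: ['take', 'distance', 'grass', 'so'] (min_width=22, slack=0)
Line 3: ['bed', 'television', 'north'] (min_width=20, slack=2)
Line 4: ['garden', 'dust', 'all', 'we'] (min_width=18, slack=4)
Line 5: ['kitchen', 'fruit'] (min_width=13, slack=9)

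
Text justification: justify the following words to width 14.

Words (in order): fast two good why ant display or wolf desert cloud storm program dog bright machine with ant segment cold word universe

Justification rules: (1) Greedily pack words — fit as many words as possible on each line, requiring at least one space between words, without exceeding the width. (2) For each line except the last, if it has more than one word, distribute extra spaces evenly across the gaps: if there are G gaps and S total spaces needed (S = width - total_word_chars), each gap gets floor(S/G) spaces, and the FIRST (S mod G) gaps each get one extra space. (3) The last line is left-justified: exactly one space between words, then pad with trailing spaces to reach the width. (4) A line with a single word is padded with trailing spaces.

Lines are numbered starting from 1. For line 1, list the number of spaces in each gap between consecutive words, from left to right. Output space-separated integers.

Line 1: ['fast', 'two', 'good'] (min_width=13, slack=1)
Line 2: ['why', 'ant'] (min_width=7, slack=7)
Line 3: ['display', 'or'] (min_width=10, slack=4)
Line 4: ['wolf', 'desert'] (min_width=11, slack=3)
Line 5: ['cloud', 'storm'] (min_width=11, slack=3)
Line 6: ['program', 'dog'] (min_width=11, slack=3)
Line 7: ['bright', 'machine'] (min_width=14, slack=0)
Line 8: ['with', 'ant'] (min_width=8, slack=6)
Line 9: ['segment', 'cold'] (min_width=12, slack=2)
Line 10: ['word', 'universe'] (min_width=13, slack=1)

Answer: 2 1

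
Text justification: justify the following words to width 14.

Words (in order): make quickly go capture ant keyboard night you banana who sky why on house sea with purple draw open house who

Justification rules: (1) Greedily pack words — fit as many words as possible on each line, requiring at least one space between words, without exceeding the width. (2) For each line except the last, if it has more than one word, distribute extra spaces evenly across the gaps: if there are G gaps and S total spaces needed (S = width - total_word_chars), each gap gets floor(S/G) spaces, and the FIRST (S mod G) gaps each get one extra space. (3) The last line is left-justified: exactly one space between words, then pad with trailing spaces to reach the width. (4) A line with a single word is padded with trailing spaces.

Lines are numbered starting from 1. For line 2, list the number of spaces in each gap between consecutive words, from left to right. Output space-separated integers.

Line 1: ['make', 'quickly'] (min_width=12, slack=2)
Line 2: ['go', 'capture', 'ant'] (min_width=14, slack=0)
Line 3: ['keyboard', 'night'] (min_width=14, slack=0)
Line 4: ['you', 'banana', 'who'] (min_width=14, slack=0)
Line 5: ['sky', 'why', 'on'] (min_width=10, slack=4)
Line 6: ['house', 'sea', 'with'] (min_width=14, slack=0)
Line 7: ['purple', 'draw'] (min_width=11, slack=3)
Line 8: ['open', 'house', 'who'] (min_width=14, slack=0)

Answer: 1 1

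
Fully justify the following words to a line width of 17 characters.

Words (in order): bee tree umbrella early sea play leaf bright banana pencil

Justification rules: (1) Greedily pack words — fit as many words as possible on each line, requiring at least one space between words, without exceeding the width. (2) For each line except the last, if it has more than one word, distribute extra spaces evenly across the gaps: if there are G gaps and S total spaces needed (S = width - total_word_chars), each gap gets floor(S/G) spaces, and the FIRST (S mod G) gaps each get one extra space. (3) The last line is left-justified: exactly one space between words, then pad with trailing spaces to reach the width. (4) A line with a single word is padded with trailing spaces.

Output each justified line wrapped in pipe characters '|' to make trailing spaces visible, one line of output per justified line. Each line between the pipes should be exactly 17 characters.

Line 1: ['bee', 'tree', 'umbrella'] (min_width=17, slack=0)
Line 2: ['early', 'sea', 'play'] (min_width=14, slack=3)
Line 3: ['leaf', 'bright'] (min_width=11, slack=6)
Line 4: ['banana', 'pencil'] (min_width=13, slack=4)

Answer: |bee tree umbrella|
|early   sea  play|
|leaf       bright|
|banana pencil    |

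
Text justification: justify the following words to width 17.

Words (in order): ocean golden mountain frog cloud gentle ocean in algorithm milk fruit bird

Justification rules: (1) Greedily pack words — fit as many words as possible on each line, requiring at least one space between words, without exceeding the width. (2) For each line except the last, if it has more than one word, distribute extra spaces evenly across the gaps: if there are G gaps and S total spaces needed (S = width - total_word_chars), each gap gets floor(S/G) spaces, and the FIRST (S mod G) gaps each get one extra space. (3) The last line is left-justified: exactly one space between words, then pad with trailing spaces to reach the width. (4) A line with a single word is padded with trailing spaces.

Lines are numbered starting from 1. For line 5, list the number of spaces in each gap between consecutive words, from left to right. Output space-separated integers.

Answer: 4

Derivation:
Line 1: ['ocean', 'golden'] (min_width=12, slack=5)
Line 2: ['mountain', 'frog'] (min_width=13, slack=4)
Line 3: ['cloud', 'gentle'] (min_width=12, slack=5)
Line 4: ['ocean', 'in'] (min_width=8, slack=9)
Line 5: ['algorithm', 'milk'] (min_width=14, slack=3)
Line 6: ['fruit', 'bird'] (min_width=10, slack=7)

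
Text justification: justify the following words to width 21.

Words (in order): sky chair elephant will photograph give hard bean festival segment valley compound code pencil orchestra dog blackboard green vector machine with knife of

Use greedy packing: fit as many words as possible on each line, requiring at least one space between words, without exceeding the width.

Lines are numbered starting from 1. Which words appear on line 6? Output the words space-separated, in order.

Line 1: ['sky', 'chair', 'elephant'] (min_width=18, slack=3)
Line 2: ['will', 'photograph', 'give'] (min_width=20, slack=1)
Line 3: ['hard', 'bean', 'festival'] (min_width=18, slack=3)
Line 4: ['segment', 'valley'] (min_width=14, slack=7)
Line 5: ['compound', 'code', 'pencil'] (min_width=20, slack=1)
Line 6: ['orchestra', 'dog'] (min_width=13, slack=8)
Line 7: ['blackboard', 'green'] (min_width=16, slack=5)
Line 8: ['vector', 'machine', 'with'] (min_width=19, slack=2)
Line 9: ['knife', 'of'] (min_width=8, slack=13)

Answer: orchestra dog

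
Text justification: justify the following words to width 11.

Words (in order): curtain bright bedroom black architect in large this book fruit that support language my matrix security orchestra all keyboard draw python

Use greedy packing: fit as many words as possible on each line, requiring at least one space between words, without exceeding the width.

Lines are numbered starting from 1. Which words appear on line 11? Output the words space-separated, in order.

Answer: matrix

Derivation:
Line 1: ['curtain'] (min_width=7, slack=4)
Line 2: ['bright'] (min_width=6, slack=5)
Line 3: ['bedroom'] (min_width=7, slack=4)
Line 4: ['black'] (min_width=5, slack=6)
Line 5: ['architect'] (min_width=9, slack=2)
Line 6: ['in', 'large'] (min_width=8, slack=3)
Line 7: ['this', 'book'] (min_width=9, slack=2)
Line 8: ['fruit', 'that'] (min_width=10, slack=1)
Line 9: ['support'] (min_width=7, slack=4)
Line 10: ['language', 'my'] (min_width=11, slack=0)
Line 11: ['matrix'] (min_width=6, slack=5)
Line 12: ['security'] (min_width=8, slack=3)
Line 13: ['orchestra'] (min_width=9, slack=2)
Line 14: ['all'] (min_width=3, slack=8)
Line 15: ['keyboard'] (min_width=8, slack=3)
Line 16: ['draw', 'python'] (min_width=11, slack=0)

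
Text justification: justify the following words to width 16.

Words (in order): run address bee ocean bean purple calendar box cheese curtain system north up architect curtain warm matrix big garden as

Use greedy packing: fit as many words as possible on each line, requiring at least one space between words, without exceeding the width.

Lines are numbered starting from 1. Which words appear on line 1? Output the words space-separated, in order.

Line 1: ['run', 'address', 'bee'] (min_width=15, slack=1)
Line 2: ['ocean', 'bean'] (min_width=10, slack=6)
Line 3: ['purple', 'calendar'] (min_width=15, slack=1)
Line 4: ['box', 'cheese'] (min_width=10, slack=6)
Line 5: ['curtain', 'system'] (min_width=14, slack=2)
Line 6: ['north', 'up'] (min_width=8, slack=8)
Line 7: ['architect'] (min_width=9, slack=7)
Line 8: ['curtain', 'warm'] (min_width=12, slack=4)
Line 9: ['matrix', 'big'] (min_width=10, slack=6)
Line 10: ['garden', 'as'] (min_width=9, slack=7)

Answer: run address bee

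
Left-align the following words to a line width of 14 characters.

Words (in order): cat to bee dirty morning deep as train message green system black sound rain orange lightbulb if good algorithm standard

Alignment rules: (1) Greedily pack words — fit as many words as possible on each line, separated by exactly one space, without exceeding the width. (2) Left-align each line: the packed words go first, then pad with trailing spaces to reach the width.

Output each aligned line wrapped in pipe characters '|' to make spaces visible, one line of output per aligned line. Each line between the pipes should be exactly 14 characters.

Answer: |cat to bee    |
|dirty morning |
|deep as train |
|message green |
|system black  |
|sound rain    |
|orange        |
|lightbulb if  |
|good algorithm|
|standard      |

Derivation:
Line 1: ['cat', 'to', 'bee'] (min_width=10, slack=4)
Line 2: ['dirty', 'morning'] (min_width=13, slack=1)
Line 3: ['deep', 'as', 'train'] (min_width=13, slack=1)
Line 4: ['message', 'green'] (min_width=13, slack=1)
Line 5: ['system', 'black'] (min_width=12, slack=2)
Line 6: ['sound', 'rain'] (min_width=10, slack=4)
Line 7: ['orange'] (min_width=6, slack=8)
Line 8: ['lightbulb', 'if'] (min_width=12, slack=2)
Line 9: ['good', 'algorithm'] (min_width=14, slack=0)
Line 10: ['standard'] (min_width=8, slack=6)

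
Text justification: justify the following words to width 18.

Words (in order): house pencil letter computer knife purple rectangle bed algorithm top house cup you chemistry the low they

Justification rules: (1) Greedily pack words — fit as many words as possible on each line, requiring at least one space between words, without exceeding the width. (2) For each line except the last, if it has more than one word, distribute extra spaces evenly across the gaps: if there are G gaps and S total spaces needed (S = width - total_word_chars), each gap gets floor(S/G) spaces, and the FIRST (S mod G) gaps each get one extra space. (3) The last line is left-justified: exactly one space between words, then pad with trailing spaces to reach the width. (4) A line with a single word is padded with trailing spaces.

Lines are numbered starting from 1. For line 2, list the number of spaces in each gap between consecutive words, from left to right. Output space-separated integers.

Line 1: ['house', 'pencil'] (min_width=12, slack=6)
Line 2: ['letter', 'computer'] (min_width=15, slack=3)
Line 3: ['knife', 'purple'] (min_width=12, slack=6)
Line 4: ['rectangle', 'bed'] (min_width=13, slack=5)
Line 5: ['algorithm', 'top'] (min_width=13, slack=5)
Line 6: ['house', 'cup', 'you'] (min_width=13, slack=5)
Line 7: ['chemistry', 'the', 'low'] (min_width=17, slack=1)
Line 8: ['they'] (min_width=4, slack=14)

Answer: 4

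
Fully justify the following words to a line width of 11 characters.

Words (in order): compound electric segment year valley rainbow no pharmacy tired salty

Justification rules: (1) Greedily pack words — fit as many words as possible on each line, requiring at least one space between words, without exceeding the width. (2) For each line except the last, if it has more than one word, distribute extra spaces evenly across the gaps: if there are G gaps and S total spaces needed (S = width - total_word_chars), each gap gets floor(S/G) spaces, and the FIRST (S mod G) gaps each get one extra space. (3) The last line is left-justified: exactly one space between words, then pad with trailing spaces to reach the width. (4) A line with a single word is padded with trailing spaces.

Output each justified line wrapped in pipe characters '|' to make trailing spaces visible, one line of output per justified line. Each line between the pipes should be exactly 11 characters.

Answer: |compound   |
|electric   |
|segment    |
|year valley|
|rainbow  no|
|pharmacy   |
|tired salty|

Derivation:
Line 1: ['compound'] (min_width=8, slack=3)
Line 2: ['electric'] (min_width=8, slack=3)
Line 3: ['segment'] (min_width=7, slack=4)
Line 4: ['year', 'valley'] (min_width=11, slack=0)
Line 5: ['rainbow', 'no'] (min_width=10, slack=1)
Line 6: ['pharmacy'] (min_width=8, slack=3)
Line 7: ['tired', 'salty'] (min_width=11, slack=0)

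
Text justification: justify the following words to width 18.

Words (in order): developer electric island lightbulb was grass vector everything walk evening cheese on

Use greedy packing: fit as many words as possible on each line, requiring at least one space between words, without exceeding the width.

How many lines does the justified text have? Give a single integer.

Answer: 5

Derivation:
Line 1: ['developer', 'electric'] (min_width=18, slack=0)
Line 2: ['island', 'lightbulb'] (min_width=16, slack=2)
Line 3: ['was', 'grass', 'vector'] (min_width=16, slack=2)
Line 4: ['everything', 'walk'] (min_width=15, slack=3)
Line 5: ['evening', 'cheese', 'on'] (min_width=17, slack=1)
Total lines: 5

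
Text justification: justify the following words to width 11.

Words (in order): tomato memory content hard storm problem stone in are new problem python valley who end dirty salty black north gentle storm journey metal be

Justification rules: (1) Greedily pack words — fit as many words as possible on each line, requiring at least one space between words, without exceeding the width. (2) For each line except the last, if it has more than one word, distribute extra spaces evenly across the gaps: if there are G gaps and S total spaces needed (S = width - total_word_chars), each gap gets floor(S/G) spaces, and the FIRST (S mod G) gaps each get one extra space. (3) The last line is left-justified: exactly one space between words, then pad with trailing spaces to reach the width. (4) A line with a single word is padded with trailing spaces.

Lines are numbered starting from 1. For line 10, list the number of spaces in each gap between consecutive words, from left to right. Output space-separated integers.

Line 1: ['tomato'] (min_width=6, slack=5)
Line 2: ['memory'] (min_width=6, slack=5)
Line 3: ['content'] (min_width=7, slack=4)
Line 4: ['hard', 'storm'] (min_width=10, slack=1)
Line 5: ['problem'] (min_width=7, slack=4)
Line 6: ['stone', 'in'] (min_width=8, slack=3)
Line 7: ['are', 'new'] (min_width=7, slack=4)
Line 8: ['problem'] (min_width=7, slack=4)
Line 9: ['python'] (min_width=6, slack=5)
Line 10: ['valley', 'who'] (min_width=10, slack=1)
Line 11: ['end', 'dirty'] (min_width=9, slack=2)
Line 12: ['salty', 'black'] (min_width=11, slack=0)
Line 13: ['north'] (min_width=5, slack=6)
Line 14: ['gentle'] (min_width=6, slack=5)
Line 15: ['storm'] (min_width=5, slack=6)
Line 16: ['journey'] (min_width=7, slack=4)
Line 17: ['metal', 'be'] (min_width=8, slack=3)

Answer: 2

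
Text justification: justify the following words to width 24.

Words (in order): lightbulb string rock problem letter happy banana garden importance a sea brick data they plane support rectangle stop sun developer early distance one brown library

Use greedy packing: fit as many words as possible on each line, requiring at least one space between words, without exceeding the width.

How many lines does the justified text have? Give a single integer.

Line 1: ['lightbulb', 'string', 'rock'] (min_width=21, slack=3)
Line 2: ['problem', 'letter', 'happy'] (min_width=20, slack=4)
Line 3: ['banana', 'garden', 'importance'] (min_width=24, slack=0)
Line 4: ['a', 'sea', 'brick', 'data', 'they'] (min_width=21, slack=3)
Line 5: ['plane', 'support', 'rectangle'] (min_width=23, slack=1)
Line 6: ['stop', 'sun', 'developer', 'early'] (min_width=24, slack=0)
Line 7: ['distance', 'one', 'brown'] (min_width=18, slack=6)
Line 8: ['library'] (min_width=7, slack=17)
Total lines: 8

Answer: 8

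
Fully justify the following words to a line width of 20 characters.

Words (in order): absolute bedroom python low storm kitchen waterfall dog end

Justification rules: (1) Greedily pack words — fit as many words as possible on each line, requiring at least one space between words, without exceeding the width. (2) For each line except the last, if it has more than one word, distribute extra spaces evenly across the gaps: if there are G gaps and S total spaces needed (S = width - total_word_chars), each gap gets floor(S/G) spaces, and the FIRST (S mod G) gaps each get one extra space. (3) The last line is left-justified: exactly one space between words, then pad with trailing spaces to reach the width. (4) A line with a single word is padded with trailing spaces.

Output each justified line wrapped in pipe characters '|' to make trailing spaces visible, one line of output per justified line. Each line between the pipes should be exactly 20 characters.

Line 1: ['absolute', 'bedroom'] (min_width=16, slack=4)
Line 2: ['python', 'low', 'storm'] (min_width=16, slack=4)
Line 3: ['kitchen', 'waterfall'] (min_width=17, slack=3)
Line 4: ['dog', 'end'] (min_width=7, slack=13)

Answer: |absolute     bedroom|
|python   low   storm|
|kitchen    waterfall|
|dog end             |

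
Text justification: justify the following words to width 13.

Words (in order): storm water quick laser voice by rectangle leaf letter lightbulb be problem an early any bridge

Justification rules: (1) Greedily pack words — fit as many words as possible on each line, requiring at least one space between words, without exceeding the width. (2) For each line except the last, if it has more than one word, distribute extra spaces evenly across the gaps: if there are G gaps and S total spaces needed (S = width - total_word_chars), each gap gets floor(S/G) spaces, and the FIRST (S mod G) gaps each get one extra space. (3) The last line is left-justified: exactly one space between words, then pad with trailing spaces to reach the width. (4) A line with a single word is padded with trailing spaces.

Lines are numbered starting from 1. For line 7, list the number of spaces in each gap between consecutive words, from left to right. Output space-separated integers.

Answer: 4

Derivation:
Line 1: ['storm', 'water'] (min_width=11, slack=2)
Line 2: ['quick', 'laser'] (min_width=11, slack=2)
Line 3: ['voice', 'by'] (min_width=8, slack=5)
Line 4: ['rectangle'] (min_width=9, slack=4)
Line 5: ['leaf', 'letter'] (min_width=11, slack=2)
Line 6: ['lightbulb', 'be'] (min_width=12, slack=1)
Line 7: ['problem', 'an'] (min_width=10, slack=3)
Line 8: ['early', 'any'] (min_width=9, slack=4)
Line 9: ['bridge'] (min_width=6, slack=7)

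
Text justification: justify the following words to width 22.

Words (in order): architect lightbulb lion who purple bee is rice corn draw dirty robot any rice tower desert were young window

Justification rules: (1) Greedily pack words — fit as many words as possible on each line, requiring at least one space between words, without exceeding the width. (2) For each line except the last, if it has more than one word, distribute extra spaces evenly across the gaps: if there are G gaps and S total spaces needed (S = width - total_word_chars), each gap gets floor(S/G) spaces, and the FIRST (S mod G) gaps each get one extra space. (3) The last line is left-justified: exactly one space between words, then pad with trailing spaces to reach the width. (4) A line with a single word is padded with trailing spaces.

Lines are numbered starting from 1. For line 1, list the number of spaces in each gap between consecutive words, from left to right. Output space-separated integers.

Answer: 4

Derivation:
Line 1: ['architect', 'lightbulb'] (min_width=19, slack=3)
Line 2: ['lion', 'who', 'purple', 'bee', 'is'] (min_width=22, slack=0)
Line 3: ['rice', 'corn', 'draw', 'dirty'] (min_width=20, slack=2)
Line 4: ['robot', 'any', 'rice', 'tower'] (min_width=20, slack=2)
Line 5: ['desert', 'were', 'young'] (min_width=17, slack=5)
Line 6: ['window'] (min_width=6, slack=16)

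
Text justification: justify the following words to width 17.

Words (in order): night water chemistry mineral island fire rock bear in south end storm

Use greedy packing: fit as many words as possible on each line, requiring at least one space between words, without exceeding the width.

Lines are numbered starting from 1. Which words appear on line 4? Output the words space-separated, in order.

Answer: bear in south end

Derivation:
Line 1: ['night', 'water'] (min_width=11, slack=6)
Line 2: ['chemistry', 'mineral'] (min_width=17, slack=0)
Line 3: ['island', 'fire', 'rock'] (min_width=16, slack=1)
Line 4: ['bear', 'in', 'south', 'end'] (min_width=17, slack=0)
Line 5: ['storm'] (min_width=5, slack=12)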